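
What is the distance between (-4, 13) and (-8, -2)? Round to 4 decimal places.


d = sqrt((-8--4)^2 + (-2-13)^2) = 15.5242

15.5242


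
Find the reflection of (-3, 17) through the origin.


Reflection through origin: (x, y) -> (-x, -y)
(-3, 17) -> (3, -17)

(3, -17)


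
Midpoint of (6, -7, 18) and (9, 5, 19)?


Midpoint = ((6+9)/2, (-7+5)/2, (18+19)/2) = (7.5, -1, 18.5)

(7.5, -1, 18.5)


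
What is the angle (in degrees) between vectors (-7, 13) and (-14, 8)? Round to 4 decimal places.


dot = -7*-14 + 13*8 = 202
|u| = 14.7648, |v| = 16.1245
cos(angle) = 0.8485
angle = 31.9544 degrees

31.9544 degrees


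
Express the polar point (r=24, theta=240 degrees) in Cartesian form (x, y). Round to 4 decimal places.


x = 24 * cos(240) = -12
y = 24 * sin(240) = -20.7846

(-12, -20.7846)


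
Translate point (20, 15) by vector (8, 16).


Translation: (x+dx, y+dy) = (20+8, 15+16) = (28, 31)

(28, 31)


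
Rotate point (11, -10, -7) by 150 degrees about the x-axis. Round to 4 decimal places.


x' = 11
y' = -10*cos(150) - -7*sin(150) = 12.1603
z' = -10*sin(150) + -7*cos(150) = 1.0622

(11, 12.1603, 1.0622)


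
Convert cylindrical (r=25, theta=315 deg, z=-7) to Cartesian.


x = 25 * cos(315) = 17.6777
y = 25 * sin(315) = -17.6777
z = -7

(17.6777, -17.6777, -7)


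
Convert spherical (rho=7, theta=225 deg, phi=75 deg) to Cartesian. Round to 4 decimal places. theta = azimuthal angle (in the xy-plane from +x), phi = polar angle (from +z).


x = 7 * sin(75) * cos(225) = -4.7811
y = 7 * sin(75) * sin(225) = -4.7811
z = 7 * cos(75) = 1.8117

(-4.7811, -4.7811, 1.8117)


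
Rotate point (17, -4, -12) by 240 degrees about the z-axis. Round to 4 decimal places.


x' = 17*cos(240) - -4*sin(240) = -11.9641
y' = 17*sin(240) + -4*cos(240) = -12.7224
z' = -12

(-11.9641, -12.7224, -12)


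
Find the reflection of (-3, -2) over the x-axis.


Reflection across x-axis: (x, y) -> (x, -y)
(-3, -2) -> (-3, 2)

(-3, 2)


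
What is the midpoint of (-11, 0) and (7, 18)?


Midpoint = ((-11+7)/2, (0+18)/2) = (-2, 9)

(-2, 9)


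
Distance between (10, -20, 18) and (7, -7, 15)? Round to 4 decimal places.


d = sqrt((7-10)^2 + (-7--20)^2 + (15-18)^2) = 13.6748

13.6748


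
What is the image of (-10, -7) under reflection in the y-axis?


Reflection across y-axis: (x, y) -> (-x, y)
(-10, -7) -> (10, -7)

(10, -7)


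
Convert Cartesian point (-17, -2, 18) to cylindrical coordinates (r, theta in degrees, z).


r = sqrt((-17)^2 + (-2)^2) = 17.1172
theta = atan2(-2, -17) = 186.7098 deg
z = 18

r = 17.1172, theta = 186.7098 deg, z = 18


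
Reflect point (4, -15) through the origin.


Reflection through origin: (x, y) -> (-x, -y)
(4, -15) -> (-4, 15)

(-4, 15)


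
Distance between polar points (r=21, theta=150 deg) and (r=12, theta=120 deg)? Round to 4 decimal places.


d = sqrt(r1^2 + r2^2 - 2*r1*r2*cos(t2-t1))
d = sqrt(21^2 + 12^2 - 2*21*12*cos(120-150)) = 12.187

12.187


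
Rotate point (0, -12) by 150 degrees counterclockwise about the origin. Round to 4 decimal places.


x' = 0*cos(150) - -12*sin(150) = 6
y' = 0*sin(150) + -12*cos(150) = 10.3923

(6, 10.3923)


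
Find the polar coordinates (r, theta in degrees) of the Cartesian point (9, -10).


r = sqrt(9^2 + (-10)^2) = 13.4536
theta = atan2(-10, 9) = 311.9872 degrees

r = 13.4536, theta = 311.9872 degrees


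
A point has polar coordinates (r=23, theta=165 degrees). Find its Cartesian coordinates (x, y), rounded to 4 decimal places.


x = 23 * cos(165) = -22.2163
y = 23 * sin(165) = 5.9528

(-22.2163, 5.9528)


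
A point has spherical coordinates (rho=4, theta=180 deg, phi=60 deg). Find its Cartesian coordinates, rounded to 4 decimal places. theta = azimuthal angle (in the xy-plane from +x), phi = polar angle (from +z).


x = 4 * sin(60) * cos(180) = -3.4641
y = 4 * sin(60) * sin(180) = 0
z = 4 * cos(60) = 2

(-3.4641, 0, 2)


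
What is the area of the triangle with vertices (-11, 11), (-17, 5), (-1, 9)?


Area = |x1(y2-y3) + x2(y3-y1) + x3(y1-y2)| / 2
= |-11*(5-9) + -17*(9-11) + -1*(11-5)| / 2
= 36

36


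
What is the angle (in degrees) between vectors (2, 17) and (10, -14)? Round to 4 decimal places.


dot = 2*10 + 17*-14 = -218
|u| = 17.1172, |v| = 17.2047
cos(angle) = -0.7402
angle = 137.7525 degrees

137.7525 degrees


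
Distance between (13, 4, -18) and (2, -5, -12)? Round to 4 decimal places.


d = sqrt((2-13)^2 + (-5-4)^2 + (-12--18)^2) = 15.4272

15.4272


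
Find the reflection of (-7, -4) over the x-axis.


Reflection across x-axis: (x, y) -> (x, -y)
(-7, -4) -> (-7, 4)

(-7, 4)


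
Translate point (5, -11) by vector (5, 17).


Translation: (x+dx, y+dy) = (5+5, -11+17) = (10, 6)

(10, 6)


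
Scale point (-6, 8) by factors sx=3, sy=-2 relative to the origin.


Scaling: (x*sx, y*sy) = (-6*3, 8*-2) = (-18, -16)

(-18, -16)


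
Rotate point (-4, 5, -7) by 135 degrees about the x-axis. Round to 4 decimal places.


x' = -4
y' = 5*cos(135) - -7*sin(135) = 1.4142
z' = 5*sin(135) + -7*cos(135) = 8.4853

(-4, 1.4142, 8.4853)


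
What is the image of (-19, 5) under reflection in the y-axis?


Reflection across y-axis: (x, y) -> (-x, y)
(-19, 5) -> (19, 5)

(19, 5)


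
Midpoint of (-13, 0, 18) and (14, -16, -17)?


Midpoint = ((-13+14)/2, (0+-16)/2, (18+-17)/2) = (0.5, -8, 0.5)

(0.5, -8, 0.5)


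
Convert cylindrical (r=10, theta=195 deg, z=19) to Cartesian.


x = 10 * cos(195) = -9.6593
y = 10 * sin(195) = -2.5882
z = 19

(-9.6593, -2.5882, 19)


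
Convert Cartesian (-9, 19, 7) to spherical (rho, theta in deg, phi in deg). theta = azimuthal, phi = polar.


rho = sqrt((-9)^2 + 19^2 + 7^2) = 22.1585
theta = atan2(19, -9) = 115.3462 deg
phi = acos(7/22.1585) = 71.5845 deg

rho = 22.1585, theta = 115.3462 deg, phi = 71.5845 deg


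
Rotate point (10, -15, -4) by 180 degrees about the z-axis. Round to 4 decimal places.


x' = 10*cos(180) - -15*sin(180) = -10
y' = 10*sin(180) + -15*cos(180) = 15
z' = -4

(-10, 15, -4)


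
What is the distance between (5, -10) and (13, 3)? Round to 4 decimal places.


d = sqrt((13-5)^2 + (3--10)^2) = 15.2643

15.2643


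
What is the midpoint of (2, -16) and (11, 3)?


Midpoint = ((2+11)/2, (-16+3)/2) = (6.5, -6.5)

(6.5, -6.5)


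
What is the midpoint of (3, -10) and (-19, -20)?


Midpoint = ((3+-19)/2, (-10+-20)/2) = (-8, -15)

(-8, -15)


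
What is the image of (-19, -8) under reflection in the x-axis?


Reflection across x-axis: (x, y) -> (x, -y)
(-19, -8) -> (-19, 8)

(-19, 8)


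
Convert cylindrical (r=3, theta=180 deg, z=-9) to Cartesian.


x = 3 * cos(180) = -3
y = 3 * sin(180) = 0
z = -9

(-3, 0, -9)


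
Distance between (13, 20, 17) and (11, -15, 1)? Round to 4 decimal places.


d = sqrt((11-13)^2 + (-15-20)^2 + (1-17)^2) = 38.5357

38.5357


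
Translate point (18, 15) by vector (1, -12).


Translation: (x+dx, y+dy) = (18+1, 15+-12) = (19, 3)

(19, 3)


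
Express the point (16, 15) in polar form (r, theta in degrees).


r = sqrt(16^2 + 15^2) = 21.9317
theta = atan2(15, 16) = 43.1524 degrees

r = 21.9317, theta = 43.1524 degrees


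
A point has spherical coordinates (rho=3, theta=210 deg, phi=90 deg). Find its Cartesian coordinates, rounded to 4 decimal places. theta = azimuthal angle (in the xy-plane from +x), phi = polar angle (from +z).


x = 3 * sin(90) * cos(210) = -2.5981
y = 3 * sin(90) * sin(210) = -1.5
z = 3 * cos(90) = 0

(-2.5981, -1.5, 0)


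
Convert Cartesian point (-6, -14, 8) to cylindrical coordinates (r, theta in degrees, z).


r = sqrt((-6)^2 + (-14)^2) = 15.2315
theta = atan2(-14, -6) = 246.8014 deg
z = 8

r = 15.2315, theta = 246.8014 deg, z = 8


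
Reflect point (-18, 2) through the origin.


Reflection through origin: (x, y) -> (-x, -y)
(-18, 2) -> (18, -2)

(18, -2)


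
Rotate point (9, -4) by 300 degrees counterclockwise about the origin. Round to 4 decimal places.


x' = 9*cos(300) - -4*sin(300) = 1.0359
y' = 9*sin(300) + -4*cos(300) = -9.7942

(1.0359, -9.7942)


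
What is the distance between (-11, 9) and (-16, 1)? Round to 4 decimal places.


d = sqrt((-16--11)^2 + (1-9)^2) = 9.434

9.434


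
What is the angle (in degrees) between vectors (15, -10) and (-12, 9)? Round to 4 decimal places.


dot = 15*-12 + -10*9 = -270
|u| = 18.0278, |v| = 15
cos(angle) = -0.9985
angle = 176.8202 degrees

176.8202 degrees


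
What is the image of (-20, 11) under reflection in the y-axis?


Reflection across y-axis: (x, y) -> (-x, y)
(-20, 11) -> (20, 11)

(20, 11)


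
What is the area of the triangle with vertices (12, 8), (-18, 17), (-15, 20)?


Area = |x1(y2-y3) + x2(y3-y1) + x3(y1-y2)| / 2
= |12*(17-20) + -18*(20-8) + -15*(8-17)| / 2
= 58.5

58.5


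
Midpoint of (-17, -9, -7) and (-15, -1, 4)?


Midpoint = ((-17+-15)/2, (-9+-1)/2, (-7+4)/2) = (-16, -5, -1.5)

(-16, -5, -1.5)


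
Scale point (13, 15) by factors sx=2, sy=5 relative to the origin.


Scaling: (x*sx, y*sy) = (13*2, 15*5) = (26, 75)

(26, 75)


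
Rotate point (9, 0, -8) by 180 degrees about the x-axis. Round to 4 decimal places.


x' = 9
y' = 0*cos(180) - -8*sin(180) = 0
z' = 0*sin(180) + -8*cos(180) = 8

(9, 0, 8)


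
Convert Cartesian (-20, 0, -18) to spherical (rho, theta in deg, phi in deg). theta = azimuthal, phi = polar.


rho = sqrt((-20)^2 + 0^2 + (-18)^2) = 26.9072
theta = atan2(0, -20) = 180 deg
phi = acos(-18/26.9072) = 131.9872 deg

rho = 26.9072, theta = 180 deg, phi = 131.9872 deg


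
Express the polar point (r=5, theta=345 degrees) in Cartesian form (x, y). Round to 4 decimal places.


x = 5 * cos(345) = 4.8296
y = 5 * sin(345) = -1.2941

(4.8296, -1.2941)


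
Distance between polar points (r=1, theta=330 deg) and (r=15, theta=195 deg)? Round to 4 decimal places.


d = sqrt(r1^2 + r2^2 - 2*r1*r2*cos(t2-t1))
d = sqrt(1^2 + 15^2 - 2*1*15*cos(195-330)) = 15.723

15.723


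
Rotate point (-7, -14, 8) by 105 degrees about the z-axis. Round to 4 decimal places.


x' = -7*cos(105) - -14*sin(105) = 15.3347
y' = -7*sin(105) + -14*cos(105) = -3.138
z' = 8

(15.3347, -3.138, 8)


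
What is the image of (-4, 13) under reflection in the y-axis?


Reflection across y-axis: (x, y) -> (-x, y)
(-4, 13) -> (4, 13)

(4, 13)


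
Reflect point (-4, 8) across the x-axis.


Reflection across x-axis: (x, y) -> (x, -y)
(-4, 8) -> (-4, -8)

(-4, -8)


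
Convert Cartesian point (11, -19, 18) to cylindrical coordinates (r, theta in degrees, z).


r = sqrt(11^2 + (-19)^2) = 21.9545
theta = atan2(-19, 11) = 300.0686 deg
z = 18

r = 21.9545, theta = 300.0686 deg, z = 18


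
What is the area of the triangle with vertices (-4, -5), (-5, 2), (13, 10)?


Area = |x1(y2-y3) + x2(y3-y1) + x3(y1-y2)| / 2
= |-4*(2-10) + -5*(10--5) + 13*(-5-2)| / 2
= 67

67


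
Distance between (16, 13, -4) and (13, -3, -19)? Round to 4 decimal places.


d = sqrt((13-16)^2 + (-3-13)^2 + (-19--4)^2) = 22.1359

22.1359


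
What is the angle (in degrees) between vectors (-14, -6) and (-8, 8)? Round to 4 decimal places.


dot = -14*-8 + -6*8 = 64
|u| = 15.2315, |v| = 11.3137
cos(angle) = 0.3714
angle = 68.1986 degrees

68.1986 degrees


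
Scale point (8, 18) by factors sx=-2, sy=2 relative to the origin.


Scaling: (x*sx, y*sy) = (8*-2, 18*2) = (-16, 36)

(-16, 36)


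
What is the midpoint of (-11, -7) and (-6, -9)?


Midpoint = ((-11+-6)/2, (-7+-9)/2) = (-8.5, -8)

(-8.5, -8)


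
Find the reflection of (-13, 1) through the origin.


Reflection through origin: (x, y) -> (-x, -y)
(-13, 1) -> (13, -1)

(13, -1)


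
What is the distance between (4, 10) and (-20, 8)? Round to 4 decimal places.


d = sqrt((-20-4)^2 + (8-10)^2) = 24.0832

24.0832


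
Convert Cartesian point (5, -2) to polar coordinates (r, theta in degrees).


r = sqrt(5^2 + (-2)^2) = 5.3852
theta = atan2(-2, 5) = 338.1986 degrees

r = 5.3852, theta = 338.1986 degrees


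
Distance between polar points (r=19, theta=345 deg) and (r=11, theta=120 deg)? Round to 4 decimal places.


d = sqrt(r1^2 + r2^2 - 2*r1*r2*cos(t2-t1))
d = sqrt(19^2 + 11^2 - 2*19*11*cos(120-345)) = 27.885

27.885


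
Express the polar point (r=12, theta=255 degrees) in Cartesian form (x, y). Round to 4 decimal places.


x = 12 * cos(255) = -3.1058
y = 12 * sin(255) = -11.5911

(-3.1058, -11.5911)


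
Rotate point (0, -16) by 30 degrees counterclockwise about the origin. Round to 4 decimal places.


x' = 0*cos(30) - -16*sin(30) = 8
y' = 0*sin(30) + -16*cos(30) = -13.8564

(8, -13.8564)


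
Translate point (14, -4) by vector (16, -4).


Translation: (x+dx, y+dy) = (14+16, -4+-4) = (30, -8)

(30, -8)


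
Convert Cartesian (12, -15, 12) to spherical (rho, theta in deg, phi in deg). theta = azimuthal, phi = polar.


rho = sqrt(12^2 + (-15)^2 + 12^2) = 22.6495
theta = atan2(-15, 12) = 308.6598 deg
phi = acos(12/22.6495) = 58.0072 deg

rho = 22.6495, theta = 308.6598 deg, phi = 58.0072 deg


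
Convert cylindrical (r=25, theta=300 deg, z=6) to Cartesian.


x = 25 * cos(300) = 12.5
y = 25 * sin(300) = -21.6506
z = 6

(12.5, -21.6506, 6)


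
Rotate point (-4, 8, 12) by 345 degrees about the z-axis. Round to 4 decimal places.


x' = -4*cos(345) - 8*sin(345) = -1.7932
y' = -4*sin(345) + 8*cos(345) = 8.7627
z' = 12

(-1.7932, 8.7627, 12)


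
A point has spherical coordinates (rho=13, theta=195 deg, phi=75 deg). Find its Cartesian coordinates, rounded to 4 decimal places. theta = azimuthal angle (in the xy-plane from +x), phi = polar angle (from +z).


x = 13 * sin(75) * cos(195) = -12.1292
y = 13 * sin(75) * sin(195) = -3.25
z = 13 * cos(75) = 3.3646

(-12.1292, -3.25, 3.3646)


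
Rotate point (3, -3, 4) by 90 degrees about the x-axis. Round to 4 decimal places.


x' = 3
y' = -3*cos(90) - 4*sin(90) = -4
z' = -3*sin(90) + 4*cos(90) = -3

(3, -4, -3)


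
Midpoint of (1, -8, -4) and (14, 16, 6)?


Midpoint = ((1+14)/2, (-8+16)/2, (-4+6)/2) = (7.5, 4, 1)

(7.5, 4, 1)


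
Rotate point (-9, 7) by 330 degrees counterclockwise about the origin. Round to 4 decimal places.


x' = -9*cos(330) - 7*sin(330) = -4.2942
y' = -9*sin(330) + 7*cos(330) = 10.5622

(-4.2942, 10.5622)


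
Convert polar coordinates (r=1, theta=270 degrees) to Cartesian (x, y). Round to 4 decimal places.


x = 1 * cos(270) = 0
y = 1 * sin(270) = -1

(0, -1)


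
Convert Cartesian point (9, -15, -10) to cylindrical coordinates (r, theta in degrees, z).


r = sqrt(9^2 + (-15)^2) = 17.4929
theta = atan2(-15, 9) = 300.9638 deg
z = -10

r = 17.4929, theta = 300.9638 deg, z = -10


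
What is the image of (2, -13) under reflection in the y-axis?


Reflection across y-axis: (x, y) -> (-x, y)
(2, -13) -> (-2, -13)

(-2, -13)


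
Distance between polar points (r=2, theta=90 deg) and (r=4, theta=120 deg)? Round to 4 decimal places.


d = sqrt(r1^2 + r2^2 - 2*r1*r2*cos(t2-t1))
d = sqrt(2^2 + 4^2 - 2*2*4*cos(120-90)) = 2.4786

2.4786


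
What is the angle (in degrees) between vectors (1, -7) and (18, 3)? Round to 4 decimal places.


dot = 1*18 + -7*3 = -3
|u| = 7.0711, |v| = 18.2483
cos(angle) = -0.0232
angle = 91.3322 degrees

91.3322 degrees


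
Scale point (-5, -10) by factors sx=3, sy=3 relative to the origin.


Scaling: (x*sx, y*sy) = (-5*3, -10*3) = (-15, -30)

(-15, -30)


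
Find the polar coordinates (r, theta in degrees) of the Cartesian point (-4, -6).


r = sqrt((-4)^2 + (-6)^2) = 7.2111
theta = atan2(-6, -4) = 236.3099 degrees

r = 7.2111, theta = 236.3099 degrees


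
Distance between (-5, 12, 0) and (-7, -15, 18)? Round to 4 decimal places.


d = sqrt((-7--5)^2 + (-15-12)^2 + (18-0)^2) = 32.5115

32.5115


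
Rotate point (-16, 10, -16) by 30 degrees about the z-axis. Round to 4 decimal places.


x' = -16*cos(30) - 10*sin(30) = -18.8564
y' = -16*sin(30) + 10*cos(30) = 0.6603
z' = -16

(-18.8564, 0.6603, -16)


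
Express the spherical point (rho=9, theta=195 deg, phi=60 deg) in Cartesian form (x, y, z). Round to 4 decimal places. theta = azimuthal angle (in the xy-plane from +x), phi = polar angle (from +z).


x = 9 * sin(60) * cos(195) = -7.5286
y = 9 * sin(60) * sin(195) = -2.0173
z = 9 * cos(60) = 4.5

(-7.5286, -2.0173, 4.5)


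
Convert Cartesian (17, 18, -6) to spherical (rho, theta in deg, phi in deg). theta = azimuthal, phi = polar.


rho = sqrt(17^2 + 18^2 + (-6)^2) = 25.4755
theta = atan2(18, 17) = 46.6366 deg
phi = acos(-6/25.4755) = 103.6223 deg

rho = 25.4755, theta = 46.6366 deg, phi = 103.6223 deg


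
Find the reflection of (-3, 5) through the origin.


Reflection through origin: (x, y) -> (-x, -y)
(-3, 5) -> (3, -5)

(3, -5)


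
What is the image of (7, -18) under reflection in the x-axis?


Reflection across x-axis: (x, y) -> (x, -y)
(7, -18) -> (7, 18)

(7, 18)


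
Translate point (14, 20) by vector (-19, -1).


Translation: (x+dx, y+dy) = (14+-19, 20+-1) = (-5, 19)

(-5, 19)


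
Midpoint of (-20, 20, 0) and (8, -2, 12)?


Midpoint = ((-20+8)/2, (20+-2)/2, (0+12)/2) = (-6, 9, 6)

(-6, 9, 6)


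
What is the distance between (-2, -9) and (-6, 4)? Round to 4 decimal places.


d = sqrt((-6--2)^2 + (4--9)^2) = 13.6015

13.6015


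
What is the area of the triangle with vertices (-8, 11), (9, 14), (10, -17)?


Area = |x1(y2-y3) + x2(y3-y1) + x3(y1-y2)| / 2
= |-8*(14--17) + 9*(-17-11) + 10*(11-14)| / 2
= 265

265


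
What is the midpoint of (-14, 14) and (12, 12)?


Midpoint = ((-14+12)/2, (14+12)/2) = (-1, 13)

(-1, 13)


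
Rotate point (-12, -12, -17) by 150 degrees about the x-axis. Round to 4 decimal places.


x' = -12
y' = -12*cos(150) - -17*sin(150) = 18.8923
z' = -12*sin(150) + -17*cos(150) = 8.7224

(-12, 18.8923, 8.7224)


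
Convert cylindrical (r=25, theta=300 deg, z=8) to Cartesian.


x = 25 * cos(300) = 12.5
y = 25 * sin(300) = -21.6506
z = 8

(12.5, -21.6506, 8)


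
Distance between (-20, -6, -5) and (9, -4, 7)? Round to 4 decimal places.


d = sqrt((9--20)^2 + (-4--6)^2 + (7--5)^2) = 31.4484

31.4484


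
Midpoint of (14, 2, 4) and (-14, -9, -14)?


Midpoint = ((14+-14)/2, (2+-9)/2, (4+-14)/2) = (0, -3.5, -5)

(0, -3.5, -5)


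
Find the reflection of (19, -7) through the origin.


Reflection through origin: (x, y) -> (-x, -y)
(19, -7) -> (-19, 7)

(-19, 7)


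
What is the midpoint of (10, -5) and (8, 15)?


Midpoint = ((10+8)/2, (-5+15)/2) = (9, 5)

(9, 5)


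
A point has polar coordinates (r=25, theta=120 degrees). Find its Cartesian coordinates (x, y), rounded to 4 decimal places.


x = 25 * cos(120) = -12.5
y = 25 * sin(120) = 21.6506

(-12.5, 21.6506)


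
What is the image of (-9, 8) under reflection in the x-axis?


Reflection across x-axis: (x, y) -> (x, -y)
(-9, 8) -> (-9, -8)

(-9, -8)


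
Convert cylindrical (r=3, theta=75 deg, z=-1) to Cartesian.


x = 3 * cos(75) = 0.7765
y = 3 * sin(75) = 2.8978
z = -1

(0.7765, 2.8978, -1)


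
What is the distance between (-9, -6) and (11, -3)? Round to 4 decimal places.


d = sqrt((11--9)^2 + (-3--6)^2) = 20.2237

20.2237


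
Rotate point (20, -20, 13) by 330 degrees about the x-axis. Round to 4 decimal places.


x' = 20
y' = -20*cos(330) - 13*sin(330) = -10.8205
z' = -20*sin(330) + 13*cos(330) = 21.2583

(20, -10.8205, 21.2583)


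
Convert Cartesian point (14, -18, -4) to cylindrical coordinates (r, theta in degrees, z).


r = sqrt(14^2 + (-18)^2) = 22.8035
theta = atan2(-18, 14) = 307.875 deg
z = -4

r = 22.8035, theta = 307.875 deg, z = -4


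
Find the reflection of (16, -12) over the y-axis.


Reflection across y-axis: (x, y) -> (-x, y)
(16, -12) -> (-16, -12)

(-16, -12)


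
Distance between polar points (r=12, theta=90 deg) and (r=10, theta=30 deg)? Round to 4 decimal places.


d = sqrt(r1^2 + r2^2 - 2*r1*r2*cos(t2-t1))
d = sqrt(12^2 + 10^2 - 2*12*10*cos(30-90)) = 11.1355

11.1355


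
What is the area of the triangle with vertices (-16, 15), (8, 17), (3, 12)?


Area = |x1(y2-y3) + x2(y3-y1) + x3(y1-y2)| / 2
= |-16*(17-12) + 8*(12-15) + 3*(15-17)| / 2
= 55

55


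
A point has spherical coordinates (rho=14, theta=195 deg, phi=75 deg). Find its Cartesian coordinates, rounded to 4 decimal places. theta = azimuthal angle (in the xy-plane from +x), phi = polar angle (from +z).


x = 14 * sin(75) * cos(195) = -13.0622
y = 14 * sin(75) * sin(195) = -3.5
z = 14 * cos(75) = 3.6235

(-13.0622, -3.5, 3.6235)


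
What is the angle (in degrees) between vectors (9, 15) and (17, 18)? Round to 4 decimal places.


dot = 9*17 + 15*18 = 423
|u| = 17.4929, |v| = 24.7588
cos(angle) = 0.9767
angle = 12.3997 degrees

12.3997 degrees


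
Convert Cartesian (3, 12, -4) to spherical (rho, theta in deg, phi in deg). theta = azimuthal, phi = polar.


rho = sqrt(3^2 + 12^2 + (-4)^2) = 13
theta = atan2(12, 3) = 75.9638 deg
phi = acos(-4/13) = 107.9202 deg

rho = 13, theta = 75.9638 deg, phi = 107.9202 deg


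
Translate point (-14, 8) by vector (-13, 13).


Translation: (x+dx, y+dy) = (-14+-13, 8+13) = (-27, 21)

(-27, 21)


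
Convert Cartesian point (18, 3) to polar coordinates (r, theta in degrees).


r = sqrt(18^2 + 3^2) = 18.2483
theta = atan2(3, 18) = 9.4623 degrees

r = 18.2483, theta = 9.4623 degrees


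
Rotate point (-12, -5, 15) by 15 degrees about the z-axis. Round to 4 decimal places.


x' = -12*cos(15) - -5*sin(15) = -10.297
y' = -12*sin(15) + -5*cos(15) = -7.9355
z' = 15

(-10.297, -7.9355, 15)


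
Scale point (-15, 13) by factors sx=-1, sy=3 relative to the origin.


Scaling: (x*sx, y*sy) = (-15*-1, 13*3) = (15, 39)

(15, 39)


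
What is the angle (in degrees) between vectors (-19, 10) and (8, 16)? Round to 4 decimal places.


dot = -19*8 + 10*16 = 8
|u| = 21.4709, |v| = 17.8885
cos(angle) = 0.0208
angle = 88.8065 degrees

88.8065 degrees


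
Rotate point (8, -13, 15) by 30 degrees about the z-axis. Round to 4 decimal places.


x' = 8*cos(30) - -13*sin(30) = 13.4282
y' = 8*sin(30) + -13*cos(30) = -7.2583
z' = 15

(13.4282, -7.2583, 15)


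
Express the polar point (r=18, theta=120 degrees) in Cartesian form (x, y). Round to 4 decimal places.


x = 18 * cos(120) = -9
y = 18 * sin(120) = 15.5885

(-9, 15.5885)


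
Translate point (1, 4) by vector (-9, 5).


Translation: (x+dx, y+dy) = (1+-9, 4+5) = (-8, 9)

(-8, 9)


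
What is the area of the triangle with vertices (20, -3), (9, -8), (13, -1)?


Area = |x1(y2-y3) + x2(y3-y1) + x3(y1-y2)| / 2
= |20*(-8--1) + 9*(-1--3) + 13*(-3--8)| / 2
= 28.5

28.5


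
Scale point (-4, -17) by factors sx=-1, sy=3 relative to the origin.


Scaling: (x*sx, y*sy) = (-4*-1, -17*3) = (4, -51)

(4, -51)


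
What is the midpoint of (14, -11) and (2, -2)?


Midpoint = ((14+2)/2, (-11+-2)/2) = (8, -6.5)

(8, -6.5)


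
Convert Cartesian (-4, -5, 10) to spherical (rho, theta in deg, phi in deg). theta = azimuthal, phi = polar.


rho = sqrt((-4)^2 + (-5)^2 + 10^2) = 11.8743
theta = atan2(-5, -4) = 231.3402 deg
phi = acos(10/11.8743) = 32.6319 deg

rho = 11.8743, theta = 231.3402 deg, phi = 32.6319 deg


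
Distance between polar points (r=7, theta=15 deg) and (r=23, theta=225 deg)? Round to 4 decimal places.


d = sqrt(r1^2 + r2^2 - 2*r1*r2*cos(t2-t1))
d = sqrt(7^2 + 23^2 - 2*7*23*cos(225-15)) = 29.2722

29.2722


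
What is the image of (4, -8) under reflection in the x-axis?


Reflection across x-axis: (x, y) -> (x, -y)
(4, -8) -> (4, 8)

(4, 8)


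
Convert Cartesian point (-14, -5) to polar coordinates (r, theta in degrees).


r = sqrt((-14)^2 + (-5)^2) = 14.8661
theta = atan2(-5, -14) = 199.6538 degrees

r = 14.8661, theta = 199.6538 degrees


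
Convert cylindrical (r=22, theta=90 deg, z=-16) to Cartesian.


x = 22 * cos(90) = 0
y = 22 * sin(90) = 22
z = -16

(0, 22, -16)


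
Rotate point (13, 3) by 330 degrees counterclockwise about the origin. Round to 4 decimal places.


x' = 13*cos(330) - 3*sin(330) = 12.7583
y' = 13*sin(330) + 3*cos(330) = -3.9019

(12.7583, -3.9019)


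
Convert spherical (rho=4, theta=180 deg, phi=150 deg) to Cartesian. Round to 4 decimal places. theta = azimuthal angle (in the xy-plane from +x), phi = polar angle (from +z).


x = 4 * sin(150) * cos(180) = -2
y = 4 * sin(150) * sin(180) = 0
z = 4 * cos(150) = -3.4641

(-2, 0, -3.4641)


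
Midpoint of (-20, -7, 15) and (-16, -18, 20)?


Midpoint = ((-20+-16)/2, (-7+-18)/2, (15+20)/2) = (-18, -12.5, 17.5)

(-18, -12.5, 17.5)


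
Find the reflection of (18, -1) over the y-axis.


Reflection across y-axis: (x, y) -> (-x, y)
(18, -1) -> (-18, -1)

(-18, -1)


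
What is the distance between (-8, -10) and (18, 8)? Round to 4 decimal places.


d = sqrt((18--8)^2 + (8--10)^2) = 31.6228

31.6228


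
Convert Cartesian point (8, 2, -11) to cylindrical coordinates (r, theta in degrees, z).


r = sqrt(8^2 + 2^2) = 8.2462
theta = atan2(2, 8) = 14.0362 deg
z = -11

r = 8.2462, theta = 14.0362 deg, z = -11


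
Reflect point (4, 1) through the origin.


Reflection through origin: (x, y) -> (-x, -y)
(4, 1) -> (-4, -1)

(-4, -1)


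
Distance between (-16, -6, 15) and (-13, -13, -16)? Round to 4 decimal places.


d = sqrt((-13--16)^2 + (-13--6)^2 + (-16-15)^2) = 31.9218

31.9218


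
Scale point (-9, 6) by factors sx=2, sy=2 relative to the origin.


Scaling: (x*sx, y*sy) = (-9*2, 6*2) = (-18, 12)

(-18, 12)


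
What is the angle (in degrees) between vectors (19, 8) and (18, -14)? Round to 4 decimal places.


dot = 19*18 + 8*-14 = 230
|u| = 20.6155, |v| = 22.8035
cos(angle) = 0.4893
angle = 60.7086 degrees

60.7086 degrees


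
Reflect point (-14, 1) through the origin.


Reflection through origin: (x, y) -> (-x, -y)
(-14, 1) -> (14, -1)

(14, -1)


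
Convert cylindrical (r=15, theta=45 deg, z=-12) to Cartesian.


x = 15 * cos(45) = 10.6066
y = 15 * sin(45) = 10.6066
z = -12

(10.6066, 10.6066, -12)


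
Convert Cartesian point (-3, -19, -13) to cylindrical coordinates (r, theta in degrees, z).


r = sqrt((-3)^2 + (-19)^2) = 19.2354
theta = atan2(-19, -3) = 261.0274 deg
z = -13

r = 19.2354, theta = 261.0274 deg, z = -13


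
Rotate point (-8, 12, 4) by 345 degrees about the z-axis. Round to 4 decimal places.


x' = -8*cos(345) - 12*sin(345) = -4.6216
y' = -8*sin(345) + 12*cos(345) = 13.6617
z' = 4

(-4.6216, 13.6617, 4)


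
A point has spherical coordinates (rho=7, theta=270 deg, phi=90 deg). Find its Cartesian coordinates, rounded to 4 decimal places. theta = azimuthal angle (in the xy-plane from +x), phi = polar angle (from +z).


x = 7 * sin(90) * cos(270) = 0
y = 7 * sin(90) * sin(270) = -7
z = 7 * cos(90) = 0

(0, -7, 0)


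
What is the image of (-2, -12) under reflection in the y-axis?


Reflection across y-axis: (x, y) -> (-x, y)
(-2, -12) -> (2, -12)

(2, -12)


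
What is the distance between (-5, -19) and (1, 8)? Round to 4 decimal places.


d = sqrt((1--5)^2 + (8--19)^2) = 27.6586

27.6586


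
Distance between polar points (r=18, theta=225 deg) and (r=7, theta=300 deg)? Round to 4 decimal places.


d = sqrt(r1^2 + r2^2 - 2*r1*r2*cos(t2-t1))
d = sqrt(18^2 + 7^2 - 2*18*7*cos(300-225)) = 17.5436

17.5436


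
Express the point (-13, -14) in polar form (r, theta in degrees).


r = sqrt((-13)^2 + (-14)^2) = 19.105
theta = atan2(-14, -13) = 227.1211 degrees

r = 19.105, theta = 227.1211 degrees


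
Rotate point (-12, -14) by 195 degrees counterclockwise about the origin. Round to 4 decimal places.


x' = -12*cos(195) - -14*sin(195) = 7.9676
y' = -12*sin(195) + -14*cos(195) = 16.6288

(7.9676, 16.6288)


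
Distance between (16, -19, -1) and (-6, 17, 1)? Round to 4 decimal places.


d = sqrt((-6-16)^2 + (17--19)^2 + (1--1)^2) = 42.2374

42.2374


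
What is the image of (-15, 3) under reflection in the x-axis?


Reflection across x-axis: (x, y) -> (x, -y)
(-15, 3) -> (-15, -3)

(-15, -3)


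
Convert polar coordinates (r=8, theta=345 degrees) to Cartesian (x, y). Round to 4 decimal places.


x = 8 * cos(345) = 7.7274
y = 8 * sin(345) = -2.0706

(7.7274, -2.0706)


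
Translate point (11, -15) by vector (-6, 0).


Translation: (x+dx, y+dy) = (11+-6, -15+0) = (5, -15)

(5, -15)


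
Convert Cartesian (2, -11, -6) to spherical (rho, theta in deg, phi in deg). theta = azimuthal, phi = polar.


rho = sqrt(2^2 + (-11)^2 + (-6)^2) = 12.6886
theta = atan2(-11, 2) = 280.3048 deg
phi = acos(-6/12.6886) = 118.2205 deg

rho = 12.6886, theta = 280.3048 deg, phi = 118.2205 deg


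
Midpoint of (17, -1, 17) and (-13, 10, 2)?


Midpoint = ((17+-13)/2, (-1+10)/2, (17+2)/2) = (2, 4.5, 9.5)

(2, 4.5, 9.5)


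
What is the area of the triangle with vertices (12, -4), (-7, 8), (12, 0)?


Area = |x1(y2-y3) + x2(y3-y1) + x3(y1-y2)| / 2
= |12*(8-0) + -7*(0--4) + 12*(-4-8)| / 2
= 38

38


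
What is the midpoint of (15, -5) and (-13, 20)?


Midpoint = ((15+-13)/2, (-5+20)/2) = (1, 7.5)

(1, 7.5)


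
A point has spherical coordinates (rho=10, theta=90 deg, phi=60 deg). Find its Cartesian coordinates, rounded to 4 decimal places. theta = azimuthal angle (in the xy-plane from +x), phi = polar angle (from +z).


x = 10 * sin(60) * cos(90) = 0
y = 10 * sin(60) * sin(90) = 8.6603
z = 10 * cos(60) = 5

(0, 8.6603, 5)


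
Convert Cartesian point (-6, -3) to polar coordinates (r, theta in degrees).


r = sqrt((-6)^2 + (-3)^2) = 6.7082
theta = atan2(-3, -6) = 206.5651 degrees

r = 6.7082, theta = 206.5651 degrees


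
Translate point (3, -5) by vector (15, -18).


Translation: (x+dx, y+dy) = (3+15, -5+-18) = (18, -23)

(18, -23)


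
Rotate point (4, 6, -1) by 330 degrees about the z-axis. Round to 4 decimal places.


x' = 4*cos(330) - 6*sin(330) = 6.4641
y' = 4*sin(330) + 6*cos(330) = 3.1962
z' = -1

(6.4641, 3.1962, -1)


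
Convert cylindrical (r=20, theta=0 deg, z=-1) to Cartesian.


x = 20 * cos(0) = 20
y = 20 * sin(0) = 0
z = -1

(20, 0, -1)


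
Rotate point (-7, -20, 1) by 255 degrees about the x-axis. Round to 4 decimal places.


x' = -7
y' = -20*cos(255) - 1*sin(255) = 6.1423
z' = -20*sin(255) + 1*cos(255) = 19.0597

(-7, 6.1423, 19.0597)


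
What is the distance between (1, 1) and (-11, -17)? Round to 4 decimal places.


d = sqrt((-11-1)^2 + (-17-1)^2) = 21.6333

21.6333


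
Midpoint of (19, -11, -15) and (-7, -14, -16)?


Midpoint = ((19+-7)/2, (-11+-14)/2, (-15+-16)/2) = (6, -12.5, -15.5)

(6, -12.5, -15.5)


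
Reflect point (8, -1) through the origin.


Reflection through origin: (x, y) -> (-x, -y)
(8, -1) -> (-8, 1)

(-8, 1)


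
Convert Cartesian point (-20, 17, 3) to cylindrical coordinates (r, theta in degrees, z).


r = sqrt((-20)^2 + 17^2) = 26.2488
theta = atan2(17, -20) = 139.6355 deg
z = 3

r = 26.2488, theta = 139.6355 deg, z = 3


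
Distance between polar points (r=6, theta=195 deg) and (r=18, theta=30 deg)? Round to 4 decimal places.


d = sqrt(r1^2 + r2^2 - 2*r1*r2*cos(t2-t1))
d = sqrt(6^2 + 18^2 - 2*6*18*cos(30-195)) = 23.8462

23.8462


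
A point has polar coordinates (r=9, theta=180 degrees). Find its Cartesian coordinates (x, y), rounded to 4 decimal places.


x = 9 * cos(180) = -9
y = 9 * sin(180) = 0

(-9, 0)


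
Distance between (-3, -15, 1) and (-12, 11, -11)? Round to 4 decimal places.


d = sqrt((-12--3)^2 + (11--15)^2 + (-11-1)^2) = 30.0167

30.0167


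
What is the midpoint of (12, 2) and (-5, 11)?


Midpoint = ((12+-5)/2, (2+11)/2) = (3.5, 6.5)

(3.5, 6.5)


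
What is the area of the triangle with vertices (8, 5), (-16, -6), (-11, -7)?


Area = |x1(y2-y3) + x2(y3-y1) + x3(y1-y2)| / 2
= |8*(-6--7) + -16*(-7-5) + -11*(5--6)| / 2
= 39.5

39.5


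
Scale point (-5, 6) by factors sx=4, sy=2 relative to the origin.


Scaling: (x*sx, y*sy) = (-5*4, 6*2) = (-20, 12)

(-20, 12)


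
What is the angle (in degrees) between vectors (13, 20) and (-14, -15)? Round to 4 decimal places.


dot = 13*-14 + 20*-15 = -482
|u| = 23.8537, |v| = 20.5183
cos(angle) = -0.9848
angle = 169.9988 degrees

169.9988 degrees


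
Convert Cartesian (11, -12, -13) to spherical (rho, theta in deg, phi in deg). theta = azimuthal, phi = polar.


rho = sqrt(11^2 + (-12)^2 + (-13)^2) = 20.8327
theta = atan2(-12, 11) = 312.5104 deg
phi = acos(-13/20.8327) = 128.6103 deg

rho = 20.8327, theta = 312.5104 deg, phi = 128.6103 deg


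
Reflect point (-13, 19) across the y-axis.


Reflection across y-axis: (x, y) -> (-x, y)
(-13, 19) -> (13, 19)

(13, 19)


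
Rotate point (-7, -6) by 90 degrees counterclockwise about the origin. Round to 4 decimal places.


x' = -7*cos(90) - -6*sin(90) = 6
y' = -7*sin(90) + -6*cos(90) = -7

(6, -7)


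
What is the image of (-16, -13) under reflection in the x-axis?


Reflection across x-axis: (x, y) -> (x, -y)
(-16, -13) -> (-16, 13)

(-16, 13)


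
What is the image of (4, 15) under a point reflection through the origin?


Reflection through origin: (x, y) -> (-x, -y)
(4, 15) -> (-4, -15)

(-4, -15)


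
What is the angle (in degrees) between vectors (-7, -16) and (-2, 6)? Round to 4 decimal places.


dot = -7*-2 + -16*6 = -82
|u| = 17.4642, |v| = 6.3246
cos(angle) = -0.7424
angle = 137.9357 degrees

137.9357 degrees


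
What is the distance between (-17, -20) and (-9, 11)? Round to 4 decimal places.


d = sqrt((-9--17)^2 + (11--20)^2) = 32.0156

32.0156


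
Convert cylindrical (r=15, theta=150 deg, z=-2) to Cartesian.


x = 15 * cos(150) = -12.9904
y = 15 * sin(150) = 7.5
z = -2

(-12.9904, 7.5, -2)


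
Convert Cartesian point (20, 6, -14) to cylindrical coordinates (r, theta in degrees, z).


r = sqrt(20^2 + 6^2) = 20.8806
theta = atan2(6, 20) = 16.6992 deg
z = -14

r = 20.8806, theta = 16.6992 deg, z = -14


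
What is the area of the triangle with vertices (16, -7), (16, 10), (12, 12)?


Area = |x1(y2-y3) + x2(y3-y1) + x3(y1-y2)| / 2
= |16*(10-12) + 16*(12--7) + 12*(-7-10)| / 2
= 34

34


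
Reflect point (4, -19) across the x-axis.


Reflection across x-axis: (x, y) -> (x, -y)
(4, -19) -> (4, 19)

(4, 19)


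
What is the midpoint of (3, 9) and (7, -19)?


Midpoint = ((3+7)/2, (9+-19)/2) = (5, -5)

(5, -5)


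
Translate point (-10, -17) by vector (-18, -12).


Translation: (x+dx, y+dy) = (-10+-18, -17+-12) = (-28, -29)

(-28, -29)


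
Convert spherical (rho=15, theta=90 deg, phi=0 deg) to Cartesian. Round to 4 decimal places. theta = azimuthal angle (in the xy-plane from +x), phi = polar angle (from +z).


x = 15 * sin(0) * cos(90) = 0
y = 15 * sin(0) * sin(90) = 0
z = 15 * cos(0) = 15

(0, 0, 15)


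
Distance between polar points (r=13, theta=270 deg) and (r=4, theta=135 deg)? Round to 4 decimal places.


d = sqrt(r1^2 + r2^2 - 2*r1*r2*cos(t2-t1))
d = sqrt(13^2 + 4^2 - 2*13*4*cos(135-270)) = 16.0792

16.0792


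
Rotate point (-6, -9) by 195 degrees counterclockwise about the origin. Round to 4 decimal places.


x' = -6*cos(195) - -9*sin(195) = 3.4662
y' = -6*sin(195) + -9*cos(195) = 10.2462

(3.4662, 10.2462)


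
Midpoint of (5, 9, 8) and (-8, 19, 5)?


Midpoint = ((5+-8)/2, (9+19)/2, (8+5)/2) = (-1.5, 14, 6.5)

(-1.5, 14, 6.5)


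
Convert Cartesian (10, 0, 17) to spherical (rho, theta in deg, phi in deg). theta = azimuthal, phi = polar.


rho = sqrt(10^2 + 0^2 + 17^2) = 19.7231
theta = atan2(0, 10) = 0 deg
phi = acos(17/19.7231) = 30.4655 deg

rho = 19.7231, theta = 0 deg, phi = 30.4655 deg


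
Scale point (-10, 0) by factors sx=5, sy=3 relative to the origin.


Scaling: (x*sx, y*sy) = (-10*5, 0*3) = (-50, 0)

(-50, 0)


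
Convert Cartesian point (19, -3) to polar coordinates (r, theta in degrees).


r = sqrt(19^2 + (-3)^2) = 19.2354
theta = atan2(-3, 19) = 351.0274 degrees

r = 19.2354, theta = 351.0274 degrees


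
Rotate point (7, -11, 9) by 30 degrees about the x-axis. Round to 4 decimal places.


x' = 7
y' = -11*cos(30) - 9*sin(30) = -14.0263
z' = -11*sin(30) + 9*cos(30) = 2.2942

(7, -14.0263, 2.2942)


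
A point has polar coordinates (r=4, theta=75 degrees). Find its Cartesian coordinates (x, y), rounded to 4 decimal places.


x = 4 * cos(75) = 1.0353
y = 4 * sin(75) = 3.8637

(1.0353, 3.8637)


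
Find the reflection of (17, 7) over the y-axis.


Reflection across y-axis: (x, y) -> (-x, y)
(17, 7) -> (-17, 7)

(-17, 7)


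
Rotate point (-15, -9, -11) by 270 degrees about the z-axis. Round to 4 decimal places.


x' = -15*cos(270) - -9*sin(270) = -9
y' = -15*sin(270) + -9*cos(270) = 15
z' = -11

(-9, 15, -11)


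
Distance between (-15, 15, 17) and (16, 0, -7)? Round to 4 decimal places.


d = sqrt((16--15)^2 + (0-15)^2 + (-7-17)^2) = 41.9762

41.9762


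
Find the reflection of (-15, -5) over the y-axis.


Reflection across y-axis: (x, y) -> (-x, y)
(-15, -5) -> (15, -5)

(15, -5)


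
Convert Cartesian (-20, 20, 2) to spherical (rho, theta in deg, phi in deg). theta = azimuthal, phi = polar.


rho = sqrt((-20)^2 + 20^2 + 2^2) = 28.3549
theta = atan2(20, -20) = 135 deg
phi = acos(2/28.3549) = 85.9553 deg

rho = 28.3549, theta = 135 deg, phi = 85.9553 deg


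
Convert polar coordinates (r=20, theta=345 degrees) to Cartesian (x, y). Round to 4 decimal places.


x = 20 * cos(345) = 19.3185
y = 20 * sin(345) = -5.1764

(19.3185, -5.1764)


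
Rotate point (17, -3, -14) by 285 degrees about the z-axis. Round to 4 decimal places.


x' = 17*cos(285) - -3*sin(285) = 1.5021
y' = 17*sin(285) + -3*cos(285) = -17.1972
z' = -14

(1.5021, -17.1972, -14)


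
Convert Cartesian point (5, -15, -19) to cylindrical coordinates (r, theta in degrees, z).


r = sqrt(5^2 + (-15)^2) = 15.8114
theta = atan2(-15, 5) = 288.4349 deg
z = -19

r = 15.8114, theta = 288.4349 deg, z = -19


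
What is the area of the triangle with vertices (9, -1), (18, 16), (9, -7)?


Area = |x1(y2-y3) + x2(y3-y1) + x3(y1-y2)| / 2
= |9*(16--7) + 18*(-7--1) + 9*(-1-16)| / 2
= 27

27


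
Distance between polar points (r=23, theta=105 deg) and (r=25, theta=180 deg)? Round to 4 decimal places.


d = sqrt(r1^2 + r2^2 - 2*r1*r2*cos(t2-t1))
d = sqrt(23^2 + 25^2 - 2*23*25*cos(180-105)) = 29.2636

29.2636


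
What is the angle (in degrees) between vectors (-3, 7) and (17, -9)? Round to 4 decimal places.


dot = -3*17 + 7*-9 = -114
|u| = 7.6158, |v| = 19.2354
cos(angle) = -0.7782
angle = 141.0959 degrees

141.0959 degrees


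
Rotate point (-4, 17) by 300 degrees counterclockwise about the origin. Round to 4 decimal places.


x' = -4*cos(300) - 17*sin(300) = 12.7224
y' = -4*sin(300) + 17*cos(300) = 11.9641

(12.7224, 11.9641)


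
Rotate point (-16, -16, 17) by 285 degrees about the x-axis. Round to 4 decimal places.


x' = -16
y' = -16*cos(285) - 17*sin(285) = 12.2796
z' = -16*sin(285) + 17*cos(285) = 19.8547

(-16, 12.2796, 19.8547)


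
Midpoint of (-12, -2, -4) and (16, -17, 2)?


Midpoint = ((-12+16)/2, (-2+-17)/2, (-4+2)/2) = (2, -9.5, -1)

(2, -9.5, -1)


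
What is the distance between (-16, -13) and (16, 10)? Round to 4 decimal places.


d = sqrt((16--16)^2 + (10--13)^2) = 39.4081

39.4081


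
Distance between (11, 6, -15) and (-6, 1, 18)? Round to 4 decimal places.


d = sqrt((-6-11)^2 + (1-6)^2 + (18--15)^2) = 37.4566

37.4566


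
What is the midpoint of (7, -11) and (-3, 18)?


Midpoint = ((7+-3)/2, (-11+18)/2) = (2, 3.5)

(2, 3.5)


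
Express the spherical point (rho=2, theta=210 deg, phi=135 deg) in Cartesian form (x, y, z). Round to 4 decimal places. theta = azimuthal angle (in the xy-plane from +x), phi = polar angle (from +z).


x = 2 * sin(135) * cos(210) = -1.2247
y = 2 * sin(135) * sin(210) = -0.7071
z = 2 * cos(135) = -1.4142

(-1.2247, -0.7071, -1.4142)
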